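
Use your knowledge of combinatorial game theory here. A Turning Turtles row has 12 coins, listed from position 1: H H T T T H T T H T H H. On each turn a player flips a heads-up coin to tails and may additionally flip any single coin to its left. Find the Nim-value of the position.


Coins: H H T T T H T T H T H H
Key fact: a single head at position k behaves exactly like a Nim heap of size k (turning it to T and optionally flipping a coin at j < k corresponds to moving the heap from k to j, or to 0), and heads combine as a disjunctive sum (two heads at the same place would cancel, matching j XOR j = 0). So the Nim-value is the XOR of the 1-indexed positions of the heads.
Face-up positions (1-indexed): [1, 2, 6, 9, 11, 12]
XOR 0 with 1: 0 XOR 1 = 1
XOR 1 with 2: 1 XOR 2 = 3
XOR 3 with 6: 3 XOR 6 = 5
XOR 5 with 9: 5 XOR 9 = 12
XOR 12 with 11: 12 XOR 11 = 7
XOR 7 with 12: 7 XOR 12 = 11
Nim-value = 11

11


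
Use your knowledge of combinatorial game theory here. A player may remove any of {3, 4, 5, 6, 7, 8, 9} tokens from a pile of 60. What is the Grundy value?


The subtraction set is S = {3, 4, 5, 6, 7, 8, 9}.
G(k) = mex{ G(k - s) : s in S, s <= k }. We compute iteratively: G(0) = 0.
G(1) = mex({}) = 0
G(2) = mex({}) = 0
G(3) = mex({0}) = 1
G(4) = mex({0}) = 1
G(5) = mex({0}) = 1
G(6) = mex({0, 1}) = 2
G(7) = mex({0, 1}) = 2
G(8) = mex({0, 1}) = 2
G(9) = mex({0, 1, 2}) = 3
G(10) = mex({0, 1, 2}) = 3
G(11) = mex({0, 1, 2}) = 3
G(12) = mex({1, 2, 3}) = 0
G(13) = mex({1, 2, 3}) = 0
G(14) = mex({1, 2, 3}) = 0
G(15) = mex({0, 2, 3}) = 1
G(16) = mex({0, 2, 3}) = 1
G(17) = mex({0, 2, 3}) = 1
G(18) = mex({0, 1, 3}) = 2
G(19) = mex({0, 1, 3}) = 2
G(20) = mex({0, 1, 3}) = 2
Observe that G(12)..G(20) = 0, 0, 0, 1, 1, 1, 2, 2, 2 repeats G(0)..G(8) = 0, 0, 0, 1, 1, 1, 2, 2, 2.
For k >= max(S) = 9, G(k) is determined by the previous 9 values G(k-9)..G(k-1); a window of 9 consecutive values has recurred shifted by 12, so by induction G(k + 12) = G(k) for all k >= 0: the sequence is periodic from the start with period 12.
One period: G(0..11) = 0, 0, 0, 1, 1, 1, 2, 2, 2, 3, 3, 3.
60 mod 12 = 0, so G(60) = G(0) = 0.

0


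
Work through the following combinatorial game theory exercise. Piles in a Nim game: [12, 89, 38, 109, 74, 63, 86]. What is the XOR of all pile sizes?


We need the XOR (exclusive or) of all pile sizes.
After XOR-ing pile 1 (size 12): 0 XOR 12 = 12
After XOR-ing pile 2 (size 89): 12 XOR 89 = 85
After XOR-ing pile 3 (size 38): 85 XOR 38 = 115
After XOR-ing pile 4 (size 109): 115 XOR 109 = 30
After XOR-ing pile 5 (size 74): 30 XOR 74 = 84
After XOR-ing pile 6 (size 63): 84 XOR 63 = 107
After XOR-ing pile 7 (size 86): 107 XOR 86 = 61
The Nim-value of this position is 61.

61


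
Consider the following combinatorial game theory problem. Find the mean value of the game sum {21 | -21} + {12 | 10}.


G1 = {21 | -21}, G2 = {12 | 10}
Each is a switch {a | b} with numbers a > b; its mean value is (a + b)/2, and mean value is additive over game sums: m(G1 + G2) = m(G1) + m(G2).
Mean of G1 = (21 + (-21))/2 = 0/2 = 0
Mean of G2 = (12 + (10))/2 = 22/2 = 11
Mean of G1 + G2 = 0 + 11 = 11

11


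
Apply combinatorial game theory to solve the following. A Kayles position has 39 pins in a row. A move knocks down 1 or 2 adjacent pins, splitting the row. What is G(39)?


Kayles: a move removes 1 or 2 adjacent pins from a contiguous row.
Removing pins from a row of k leaves two independent rows (a, b) with a + b = k - 1 (one pin) or a + b = k - 2 (two pins); an end removal gives a = 0.
By Sprague-Grundy, G(k) = mex{ G(a) XOR G(b) } over all these splits. G(0) = 0.
G(1): splits (0,0):0^0=0 -> mex({0}) = 1
G(2): splits (0,1):0^1=1 (0,0):0^0=0 -> mex({0, 1}) = 2
G(3): splits (0,2):0^2=2 (1,1):1^1=0 (0,1):0^1=1 -> mex({0, 1, 2}) = 3
G(4): splits (0,3):0^3=3 (1,2):1^2=3 (0,2):0^2=2 (1,1):1^1=0 -> mex({0, 2, 3}) = 1
G(5): splits (0,4):0^1=1 (1,3):1^3=2 (2,2):2^2=0 (0,3):0^3=3 (1,2):1^2=3 -> mex({0, 1, 2, 3}) = 4
G(6) = mex({0, 1, 2, 4}) = 3
G(7) = mex({0, 1, 3, 4, 5}) = 2
G(8) = mex({0, 2, 3, 5, 6}) = 1
G(9) = mex({0, 1, 2, 3, 6, 7}) = 4
G(10) = mex({0, 1, 3, 4, 5, 7}) = 2
G(11) = mex({0, 1, 2, 3, 4, 5}) = 6
G(12) = mex({0, 1, 2, 3, 5, 6, 7}) = 4
G(13) = mex({0, 2, 3, 4, 6, 7}) = 1
G(14) = mex({0, 1, 4, 5, 6, 7}) = 2
G(15) = mex({0, 1, 2, 3, 4, 5, 6}) = 7
G(16) = mex({0, 2, 3, 5, 6, 7}) = 1
G(17) = mex({0, 1, 2, 3, 5, 6, 7}) = 4
G(18) = mex({0, 1, 2, 4, 5, 6}) = 3
G(19) = mex({0, 1, 3, 4, 5, 7}) = 2
G(20) = mex({0, 2, 3, 4, 5, 6, 7}) = 1
G(21) = mex({0, 1, 2, 3, 5, 6, 7}) = 4
G(22) = mex({0, 1, 2, 3, 4, 5, 7}) = 6
G(23) = mex({0, 1, 2, 3, 4, 5, 6}) = 7
G(24) = mex({0, 1, 2, 3, 5, 6, 7}) = 4
G(25) = mex({0, 2, 3, 4, 6, 7}) = 1
G(26) = mex({0, 1, 3, 4, 5, 6, 7}) = 2
G(27) = mex({0, 1, 2, 3, 4, 5, 6, 7}) = 8
G(28) = mex({0, 1, 2, 3, 4, 6, 7, 8}) = 5
G(29) = mex({0, 1, 2, 3, 5, 6, 7, 8, 9}) = 4
G(30) = mex({0, 1, 2, 3, 4, 5, 6, 9, 10}) = 7
G(31) = mex({0, 1, 3, 4, 5, 7, 10, 11}) = 2
G(32) = mex({0, 2, 3, 4, 5, 6, 7, 9, 11}) = 1
G(33) = mex({0, 1, 2, 3, 4, 5, 6, 7, 9, 12}) = 8
G(34) = mex({0, 1, 2, 3, 4, 5, 7, 8, 11, 12}) = 6
G(35) = mex({0, 1, 2, 3, 4, 5, 6, 8, 9, 10, 11}) = 7
G(36) = mex({0, 1, 2, 3, 5, 6, 7, 9, 10}) = 4
G(37) = mex({0, 2, 3, 4, 6, 7, 9, 10, 11, 12}) = 1
G(38) = mex({0, 1, 3, 4, 5, 6, 7, 9, 10, 11, 12}) = 2
G(39) = mex({0, 1, 2, 4, 5, 6, 7, 9, 10, 12, 14}) = 3
Therefore G(39) = 3.

3


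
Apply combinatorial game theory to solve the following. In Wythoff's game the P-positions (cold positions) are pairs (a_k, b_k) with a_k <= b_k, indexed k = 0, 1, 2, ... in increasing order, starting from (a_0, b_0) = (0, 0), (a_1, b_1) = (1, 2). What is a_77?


By Wythoff's theorem, a_k = floor(k * phi) and b_k = floor(k * phi^2) = a_k + k, where phi = (1 + sqrt(5))/2 is the golden ratio.
phi = (1 + sqrt(5))/2 = 1.618034
k = 77
k * phi = 77 * 1.618034 = 124.588617
a_77 = floor(k * phi) = 124

124


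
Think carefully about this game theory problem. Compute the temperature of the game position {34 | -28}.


The game is {34 | -28}, a switch {a | b} with numbers a > b.
Cooling {a | b} by t gives {a - t | b + t}, which stops being hot when a - t = b + t, i.e. at t = (a - b)/2. So the temperature of a switch is (a - b)/2.
Temperature = (Left option - Right option) / 2
= (34 - (-28)) / 2
= 62 / 2
= 31

31


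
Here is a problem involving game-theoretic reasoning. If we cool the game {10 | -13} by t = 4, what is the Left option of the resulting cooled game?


Original game: {10 | -13} (a switch {a | b} with a > b).
Cooling by t (for t below the temperature (a - b)/2 = 23/2) taxes each move by t: {a | b} cooled by t is {a - t | b + t}.
Cooling amount: t = 4
Cooled Left option: 10 - 4 = 6
Cooled Right option: -13 + 4 = -9
Cooled game: {6 | -9}
Left option = 6

6


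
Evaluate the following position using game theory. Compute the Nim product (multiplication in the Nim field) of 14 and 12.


Nim multiplication is bilinear over XOR: (u XOR v) * w = (u*w) XOR (v*w).
So we split each operand into its bit components and XOR the pairwise Nim products.
14 = 2 + 4 + 8 (as XOR of powers of 2).
12 = 4 + 8 (as XOR of powers of 2).
Using the standard Nim-product table on single bits:
  2*2 = 3,   2*4 = 8,   2*8 = 12,
  4*4 = 6,   4*8 = 11,  8*8 = 13,
and  1*x = x (identity), k*l = l*k (commutative).
Pairwise Nim products:
  2 * 4 = 8
  2 * 8 = 12
  4 * 4 = 6
  4 * 8 = 11
  8 * 4 = 11
  8 * 8 = 13
XOR them: 8 XOR 12 XOR 6 XOR 11 XOR 11 XOR 13 = 15.
Result: 14 * 12 = 15 (in Nim).

15


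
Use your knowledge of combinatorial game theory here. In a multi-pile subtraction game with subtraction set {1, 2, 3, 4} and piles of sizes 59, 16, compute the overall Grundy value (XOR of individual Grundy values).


Subtraction set: {1, 2, 3, 4}
For this subtraction set, G(n) = n mod 5 (period = max + 1 = 5).
Pile 1 (size 59): G(59) = 59 mod 5 = 4
Pile 2 (size 16): G(16) = 16 mod 5 = 1
Total Grundy value = XOR of all: 4 XOR 1 = 5

5


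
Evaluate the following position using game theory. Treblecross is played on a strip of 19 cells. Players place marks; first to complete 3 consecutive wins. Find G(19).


Treblecross: place X on empty cells; 3-in-a-row wins.
Playing within two cells of an existing X lets the opponent win at once, so sensible play treats the cells i-2..i+2 around each X as dead. The player left with no safe cell loses, so this is a normal-play take-away game on strips of safe cells.
Placing X at cell i (0-indexed) of a strip of k safe cells leaves independent strips of sizes max(0, i-2) and max(0, k-i-3). Hence G(k) = mex{ G(max(0,i-2)) XOR G(max(0,k-i-3)) : 0 <= i < k }, with G(0) = 0.
G(1): splits (0,0):0^0=0 -> mex({0}) = 1
G(2): splits (0,0):0^0=0 -> mex({0}) = 1
G(3): splits (0,0):0^0=0 -> mex({0}) = 1
G(4): splits (0,1):0^1=1 (0,0):0^0=0 -> mex({0, 1}) = 2
G(5): splits (0,2):0^1=1 (0,1):0^1=1 (0,0):0^0=0 -> mex({0, 1}) = 2
G(6) = mex({1}) = 0
G(7) = mex({0, 1, 2}) = 3
G(8) = mex({0, 1, 2}) = 3
G(9) = mex({0, 2}) = 1
G(10) = mex({0, 2, 3}) = 1
G(11) = mex({0, 3}) = 1
G(12) = mex({1, 3}) = 0
G(13) = mex({0, 1, 2, 3}) = 4
G(14) = mex({0, 1, 2}) = 3
G(15) = mex({0, 1, 2}) = 3
G(16) = mex({0, 1, 2, 4}) = 3
G(17) = mex({0, 1, 3, 4}) = 2
G(18) = mex({0, 1, 3, 4}) = 2
G(19) = mex({0, 1, 3, 5}) = 2
Therefore G(19) = 2.

2


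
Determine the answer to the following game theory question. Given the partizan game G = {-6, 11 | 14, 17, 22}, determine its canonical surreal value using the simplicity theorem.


Left options: {-6, 11}, max = 11
Right options: {14, 17, 22}, min = 14
All options are numbers and max(Left) < min(Right), so by the simplicity theorem the value is the simplest (earliest-born) number strictly between 11 and 14.
Integers 12 through 13 all lie strictly between 11 and 14.
Among integers, the simplest (lowest birthday = smallest |n|; 0 is born on day 0, +-n on day n) is 12.
No non-integer in the interval can be simpler: if x is a non-integer in the interval, then floor(x) or ceil(x) also lies in the interval (the interval contains an integer), and both are proper prefixes of x's sign expansion, i.e. born earlier. So the game value is 12.
Game value = 12

12


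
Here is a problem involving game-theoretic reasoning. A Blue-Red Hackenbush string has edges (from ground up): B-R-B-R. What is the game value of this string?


Edges (from ground): B-R-B-R
By Berlekamp's sign-expansion rule, a Blue-Red Hackenbush stalk has the value of the surreal number whose sign sequence is the edge sequence with B -> + and R -> -.
Sign sequence: +-+-
Trace the sign expansion in the surreal number tree, starting from 0:
Edge 1: B (sign +) -> bounds (0, +inf), value = 1
Edge 2: R (sign -) -> bounds (0, 1), value = 1/2
Edge 3: B (sign +) -> bounds (1/2, 1), value = 3/4
Edge 4: R (sign -) -> bounds (1/2, 3/4), value = 5/8
Game value = 5/8

5/8


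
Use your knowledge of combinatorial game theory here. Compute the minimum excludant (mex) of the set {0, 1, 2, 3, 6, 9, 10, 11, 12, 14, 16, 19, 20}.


Set = {0, 1, 2, 3, 6, 9, 10, 11, 12, 14, 16, 19, 20}
0 is in the set.
1 is in the set.
2 is in the set.
3 is in the set.
4 is NOT in the set. This is the mex.
mex = 4

4


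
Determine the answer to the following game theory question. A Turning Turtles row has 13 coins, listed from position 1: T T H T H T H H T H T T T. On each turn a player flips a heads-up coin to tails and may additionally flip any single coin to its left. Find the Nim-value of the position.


Coins: T T H T H T H H T H T T T
Key fact: a single head at position k behaves exactly like a Nim heap of size k (turning it to T and optionally flipping a coin at j < k corresponds to moving the heap from k to j, or to 0), and heads combine as a disjunctive sum (two heads at the same place would cancel, matching j XOR j = 0). So the Nim-value is the XOR of the 1-indexed positions of the heads.
Face-up positions (1-indexed): [3, 5, 7, 8, 10]
XOR 0 with 3: 0 XOR 3 = 3
XOR 3 with 5: 3 XOR 5 = 6
XOR 6 with 7: 6 XOR 7 = 1
XOR 1 with 8: 1 XOR 8 = 9
XOR 9 with 10: 9 XOR 10 = 3
Nim-value = 3

3


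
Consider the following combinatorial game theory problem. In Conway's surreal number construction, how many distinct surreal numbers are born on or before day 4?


Day 0: {|} = 0 is born. Count = 1.
Day n: the number of surreal numbers born by day n is 2^(n+1) - 1.
By day 0: 2^1 - 1 = 1
By day 1: 2^2 - 1 = 3
By day 2: 2^3 - 1 = 7
By day 3: 2^4 - 1 = 15
By day 4: 2^5 - 1 = 31
By day 4: 31 surreal numbers.

31


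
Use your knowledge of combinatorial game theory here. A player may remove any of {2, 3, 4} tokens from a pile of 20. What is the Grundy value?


The subtraction set is S = {2, 3, 4}.
G(k) = mex{ G(k - s) : s in S, s <= k }. We compute iteratively: G(0) = 0.
G(1) = mex({}) = 0
G(2) = mex({0}) = 1
G(3) = mex({0}) = 1
G(4) = mex({0, 1}) = 2
G(5) = mex({0, 1}) = 2
G(6) = mex({1, 2}) = 0
G(7) = mex({1, 2}) = 0
G(8) = mex({0, 2}) = 1
G(9) = mex({0, 2}) = 1
Observe that G(6)..G(9) = 0, 0, 1, 1 repeats G(0)..G(3) = 0, 0, 1, 1.
For k >= max(S) = 4, G(k) is determined by the previous 4 values G(k-4)..G(k-1); a window of 4 consecutive values has recurred shifted by 6, so by induction G(k + 6) = G(k) for all k >= 0: the sequence is periodic from the start with period 6.
One period: G(0..5) = 0, 0, 1, 1, 2, 2.
20 mod 6 = 2, so G(20) = G(2) = 1.

1


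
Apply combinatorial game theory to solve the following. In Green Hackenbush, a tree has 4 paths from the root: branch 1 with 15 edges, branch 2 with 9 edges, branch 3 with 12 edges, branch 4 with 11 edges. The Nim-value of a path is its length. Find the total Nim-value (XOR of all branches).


The tree has 4 branches from the ground vertex.
In Green Hackenbush, the Nim-value of a simple path of length k is k.
Branch 1: length 15, Nim-value = 15
Branch 2: length 9, Nim-value = 9
Branch 3: length 12, Nim-value = 12
Branch 4: length 11, Nim-value = 11
Total Nim-value = XOR of all branch values:
0 XOR 15 = 15
15 XOR 9 = 6
6 XOR 12 = 10
10 XOR 11 = 1
Nim-value of the tree = 1

1


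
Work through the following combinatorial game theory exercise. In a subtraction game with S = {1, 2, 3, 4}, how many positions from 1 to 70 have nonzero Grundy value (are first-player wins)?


Subtraction set S = {1, 2, 3, 4}, so G(n) = n mod 5.
G(n) = 0 when n is a multiple of 5.
Multiples of 5 in [1, 70]: 14
N-positions (nonzero Grundy) = 70 - 14 = 56

56


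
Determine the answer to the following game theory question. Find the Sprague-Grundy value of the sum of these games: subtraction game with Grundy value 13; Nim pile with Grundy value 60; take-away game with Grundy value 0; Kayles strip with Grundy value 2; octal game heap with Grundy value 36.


By the Sprague-Grundy theorem, the Grundy value of a sum of games is the XOR of individual Grundy values.
subtraction game: Grundy value = 13. Running XOR: 0 XOR 13 = 13
Nim pile: Grundy value = 60. Running XOR: 13 XOR 60 = 49
take-away game: Grundy value = 0. Running XOR: 49 XOR 0 = 49
Kayles strip: Grundy value = 2. Running XOR: 49 XOR 2 = 51
octal game heap: Grundy value = 36. Running XOR: 51 XOR 36 = 23
The combined Grundy value is 23.

23


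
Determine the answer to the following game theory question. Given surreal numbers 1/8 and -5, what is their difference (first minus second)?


x = 1/8, y = -5
Converting to common denominator: 8
x = 1/8, y = -40/8
x - y = 1/8 - -5 = 41/8

41/8


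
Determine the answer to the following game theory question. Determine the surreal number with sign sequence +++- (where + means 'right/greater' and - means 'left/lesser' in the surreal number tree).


Sign expansion: +++-
Rule: track bounds (lo, hi), initially (-inf, +inf). On '+', the current value becomes lo and we move to the simplest number in (value, hi): value + 1 if hi = +inf, otherwise the midpoint (value + hi)/2. On '-', the current value becomes hi and we move to value - 1 if lo = -inf, otherwise the midpoint (lo + value)/2.
Start at 0.
Step 1: sign = +, move right. Bounds: (0, +inf). Value = 1
Step 2: sign = +, move right. Bounds: (1, +inf). Value = 2
Step 3: sign = +, move right. Bounds: (2, +inf). Value = 3
Step 4: sign = -, move left. Bounds: (2, 3). Value = 5/2
The surreal number with sign expansion +++- is 5/2.

5/2


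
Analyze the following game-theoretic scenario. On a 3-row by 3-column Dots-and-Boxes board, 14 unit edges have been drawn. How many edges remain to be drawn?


Grid: 3 x 3 boxes, i.e. 4 rows and 4 columns of dots.
Horizontal edges: (rows + 1) * cols = 4 * 3 = 12
Vertical edges: rows * (cols + 1) = 3 * 4 = 12
Total edges: 12 + 12 = 24
Edges drawn: 14
Remaining: 24 - 14 = 10

10


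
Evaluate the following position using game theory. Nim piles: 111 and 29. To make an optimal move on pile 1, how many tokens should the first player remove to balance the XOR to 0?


Piles: 111 and 29
Current XOR: 111 XOR 29 = 114 (non-zero, so this is an N-position).
To make the XOR zero, we need to find a move that balances the piles.
For pile 1 (size 111): target = 111 XOR 114 = 29
We reduce pile 1 from 111 to 29.
Tokens removed: 111 - 29 = 82
Verification: 29 XOR 29 = 0

82


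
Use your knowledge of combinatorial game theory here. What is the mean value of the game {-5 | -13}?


Game = {-5 | -13}, a switch {a | b} with numbers a > b.
Its thermograph has left wall a - t and right wall b + t, which meet at t = (a - b)/2, where both equal (a + b)/2. So the mast (mean value) is at (a + b)/2.
Mean = (-5 + (-13))/2 = -18/2 = -9

-9


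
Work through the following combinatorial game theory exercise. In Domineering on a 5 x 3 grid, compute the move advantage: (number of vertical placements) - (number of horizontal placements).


Board is 5 x 3 (rows x cols).
Left (vertical) placements: (rows-1) * cols = 4 * 3 = 12
Right (horizontal) placements: rows * (cols-1) = 5 * 2 = 10
Advantage = Left - Right = 12 - 10 = 2

2


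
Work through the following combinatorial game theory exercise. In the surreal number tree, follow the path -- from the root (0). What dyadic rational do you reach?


Sign expansion: --
Rule: track bounds (lo, hi), initially (-inf, +inf). On '+', the current value becomes lo and we move to the simplest number in (value, hi): value + 1 if hi = +inf, otherwise the midpoint (value + hi)/2. On '-', the current value becomes hi and we move to value - 1 if lo = -inf, otherwise the midpoint (lo + value)/2.
Start at 0.
Step 1: sign = -, move left. Bounds: (-inf, 0). Value = -1
Step 2: sign = -, move left. Bounds: (-inf, -1). Value = -2
The surreal number with sign expansion -- is -2.

-2


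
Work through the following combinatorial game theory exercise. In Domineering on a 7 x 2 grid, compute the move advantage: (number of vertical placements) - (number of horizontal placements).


Board is 7 x 2 (rows x cols).
Left (vertical) placements: (rows-1) * cols = 6 * 2 = 12
Right (horizontal) placements: rows * (cols-1) = 7 * 1 = 7
Advantage = Left - Right = 12 - 7 = 5

5


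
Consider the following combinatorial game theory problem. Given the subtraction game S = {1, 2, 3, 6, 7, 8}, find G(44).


The subtraction set is S = {1, 2, 3, 6, 7, 8}.
G(k) = mex{ G(k - s) : s in S, s <= k }. We compute iteratively: G(0) = 0.
G(1) = mex({0}) = 1
G(2) = mex({0, 1}) = 2
G(3) = mex({0, 1, 2}) = 3
G(4) = mex({1, 2, 3}) = 0
G(5) = mex({0, 2, 3}) = 1
G(6) = mex({0, 1, 3}) = 2
G(7) = mex({0, 1, 2}) = 3
G(8) = mex({0, 1, 2, 3}) = 4
G(9) = mex({1, 2, 3, 4}) = 0
G(10) = mex({0, 2, 3, 4}) = 1
G(11) = mex({0, 1, 3, 4}) = 2
G(12) = mex({0, 1, 2}) = 3
G(13) = mex({1, 2, 3}) = 0
G(14) = mex({0, 2, 3, 4}) = 1
G(15) = mex({0, 1, 3, 4}) = 2
G(16) = mex({0, 1, 2, 4}) = 3
Observe that G(9)..G(16) = 0, 1, 2, 3, 0, 1, 2, 3 repeats G(0)..G(7) = 0, 1, 2, 3, 0, 1, 2, 3.
For k >= max(S) = 8, G(k) is determined by the previous 8 values G(k-8)..G(k-1); a window of 8 consecutive values has recurred shifted by 9, so by induction G(k + 9) = G(k) for all k >= 0: the sequence is periodic from the start with period 9.
One period: G(0..8) = 0, 1, 2, 3, 0, 1, 2, 3, 4.
44 mod 9 = 8, so G(44) = G(8) = 4.

4


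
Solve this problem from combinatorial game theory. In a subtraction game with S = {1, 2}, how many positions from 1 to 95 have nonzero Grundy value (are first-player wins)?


Subtraction set S = {1, 2}, so G(n) = n mod 3.
G(n) = 0 when n is a multiple of 3.
Multiples of 3 in [1, 95]: 31
N-positions (nonzero Grundy) = 95 - 31 = 64

64


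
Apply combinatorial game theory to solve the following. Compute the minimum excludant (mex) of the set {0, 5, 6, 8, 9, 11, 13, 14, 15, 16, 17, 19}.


Set = {0, 5, 6, 8, 9, 11, 13, 14, 15, 16, 17, 19}
0 is in the set.
1 is NOT in the set. This is the mex.
mex = 1

1


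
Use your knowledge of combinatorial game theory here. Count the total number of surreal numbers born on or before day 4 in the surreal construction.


Day 0: {|} = 0 is born. Count = 1.
Day n: the number of surreal numbers born by day n is 2^(n+1) - 1.
By day 0: 2^1 - 1 = 1
By day 1: 2^2 - 1 = 3
By day 2: 2^3 - 1 = 7
By day 3: 2^4 - 1 = 15
By day 4: 2^5 - 1 = 31
By day 4: 31 surreal numbers.

31


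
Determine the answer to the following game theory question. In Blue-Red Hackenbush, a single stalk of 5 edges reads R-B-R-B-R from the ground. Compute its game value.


Edges (from ground): R-B-R-B-R
By Berlekamp's sign-expansion rule, a Blue-Red Hackenbush stalk has the value of the surreal number whose sign sequence is the edge sequence with B -> + and R -> -.
Sign sequence: -+-+-
Trace the sign expansion in the surreal number tree, starting from 0:
Edge 1: R (sign -) -> bounds (-inf, 0), value = -1
Edge 2: B (sign +) -> bounds (-1, 0), value = -1/2
Edge 3: R (sign -) -> bounds (-1, -1/2), value = -3/4
Edge 4: B (sign +) -> bounds (-3/4, -1/2), value = -5/8
Edge 5: R (sign -) -> bounds (-3/4, -5/8), value = -11/16
Game value = -11/16

-11/16


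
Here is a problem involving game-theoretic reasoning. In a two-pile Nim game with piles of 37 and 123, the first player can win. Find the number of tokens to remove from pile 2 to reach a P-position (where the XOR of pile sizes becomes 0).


Piles: 37 and 123
Current XOR: 37 XOR 123 = 94 (non-zero, so this is an N-position).
To make the XOR zero, we need to find a move that balances the piles.
For pile 2 (size 123): target = 123 XOR 94 = 37
We reduce pile 2 from 123 to 37.
Tokens removed: 123 - 37 = 86
Verification: 37 XOR 37 = 0

86


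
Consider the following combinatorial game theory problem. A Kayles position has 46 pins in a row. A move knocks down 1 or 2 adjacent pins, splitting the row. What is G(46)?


Kayles: a move removes 1 or 2 adjacent pins from a contiguous row.
Removing pins from a row of k leaves two independent rows (a, b) with a + b = k - 1 (one pin) or a + b = k - 2 (two pins); an end removal gives a = 0.
By Sprague-Grundy, G(k) = mex{ G(a) XOR G(b) } over all these splits. G(0) = 0.
G(1): splits (0,0):0^0=0 -> mex({0}) = 1
G(2): splits (0,1):0^1=1 (0,0):0^0=0 -> mex({0, 1}) = 2
G(3): splits (0,2):0^2=2 (1,1):1^1=0 (0,1):0^1=1 -> mex({0, 1, 2}) = 3
G(4): splits (0,3):0^3=3 (1,2):1^2=3 (0,2):0^2=2 (1,1):1^1=0 -> mex({0, 2, 3}) = 1
G(5): splits (0,4):0^1=1 (1,3):1^3=2 (2,2):2^2=0 (0,3):0^3=3 (1,2):1^2=3 -> mex({0, 1, 2, 3}) = 4
G(6) = mex({0, 1, 2, 4}) = 3
G(7) = mex({0, 1, 3, 4, 5}) = 2
G(8) = mex({0, 2, 3, 5, 6}) = 1
G(9) = mex({0, 1, 2, 3, 6, 7}) = 4
G(10) = mex({0, 1, 3, 4, 5, 7}) = 2
G(11) = mex({0, 1, 2, 3, 4, 5}) = 6
G(12) = mex({0, 1, 2, 3, 5, 6, 7}) = 4
G(13) = mex({0, 2, 3, 4, 6, 7}) = 1
G(14) = mex({0, 1, 4, 5, 6, 7}) = 2
G(15) = mex({0, 1, 2, 3, 4, 5, 6}) = 7
G(16) = mex({0, 2, 3, 5, 6, 7}) = 1
G(17) = mex({0, 1, 2, 3, 5, 6, 7}) = 4
G(18) = mex({0, 1, 2, 4, 5, 6}) = 3
G(19) = mex({0, 1, 3, 4, 5, 7}) = 2
G(20) = mex({0, 2, 3, 4, 5, 6, 7}) = 1
G(21) = mex({0, 1, 2, 3, 5, 6, 7}) = 4
G(22) = mex({0, 1, 2, 3, 4, 5, 7}) = 6
G(23) = mex({0, 1, 2, 3, 4, 5, 6}) = 7
G(24) = mex({0, 1, 2, 3, 5, 6, 7}) = 4
G(25) = mex({0, 2, 3, 4, 6, 7}) = 1
G(26) = mex({0, 1, 3, 4, 5, 6, 7}) = 2
G(27) = mex({0, 1, 2, 3, 4, 5, 6, 7}) = 8
G(28) = mex({0, 1, 2, 3, 4, 6, 7, 8}) = 5
G(29) = mex({0, 1, 2, 3, 5, 6, 7, 8, 9}) = 4
G(30) = mex({0, 1, 2, 3, 4, 5, 6, 9, 10}) = 7
G(31) = mex({0, 1, 3, 4, 5, 7, 10, 11}) = 2
G(32) = mex({0, 2, 3, 4, 5, 6, 7, 9, 11}) = 1
G(33) = mex({0, 1, 2, 3, 4, 5, 6, 7, 9, 12}) = 8
G(34) = mex({0, 1, 2, 3, 4, 5, 7, 8, 11, 12}) = 6
G(35) = mex({0, 1, 2, 3, 4, 5, 6, 8, 9, 10, 11}) = 7
G(36) = mex({0, 1, 2, 3, 5, 6, 7, 9, 10}) = 4
G(37) = mex({0, 2, 3, 4, 6, 7, 9, 10, 11, 12}) = 1
G(38) = mex({0, 1, 3, 4, 5, 6, 7, 9, 10, 11, 12}) = 2
G(39) = mex({0, 1, 2, 4, 5, 6, 7, 9, 10, 12, 14}) = 3
G(40) = mex({0, 2, 3, 4, 6, 7, 11, 12, 14}) = 1
G(41) = mex({0, 1, 2, 3, 5, 6, 7, 9, 10, 11, 12}) = 4
G(42) = mex({0, 1, 2, 3, 4, 5, 6, 9, 10}) = 7
G(43) = mex({0, 1, 3, 4, 5, 7, 9, 10, 12, 15}) = 2
G(44) = mex({0, 2, 3, 4, 5, 6, 7, 9, 10, 12, 15}) = 1
G(45) = mex({0, 1, 2, 3, 4, 5, 6, 7, 9, 10, 12, 14}) = 8
G(46) = mex({0, 1, 3, 4, 5, 7, 8, 11, 12, 14}) = 2
Therefore G(46) = 2.

2


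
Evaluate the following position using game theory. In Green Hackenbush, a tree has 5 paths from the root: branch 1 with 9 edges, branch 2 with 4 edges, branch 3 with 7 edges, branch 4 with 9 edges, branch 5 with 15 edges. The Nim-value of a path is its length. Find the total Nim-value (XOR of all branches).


The tree has 5 branches from the ground vertex.
In Green Hackenbush, the Nim-value of a simple path of length k is k.
Branch 1: length 9, Nim-value = 9
Branch 2: length 4, Nim-value = 4
Branch 3: length 7, Nim-value = 7
Branch 4: length 9, Nim-value = 9
Branch 5: length 15, Nim-value = 15
Total Nim-value = XOR of all branch values:
0 XOR 9 = 9
9 XOR 4 = 13
13 XOR 7 = 10
10 XOR 9 = 3
3 XOR 15 = 12
Nim-value of the tree = 12

12


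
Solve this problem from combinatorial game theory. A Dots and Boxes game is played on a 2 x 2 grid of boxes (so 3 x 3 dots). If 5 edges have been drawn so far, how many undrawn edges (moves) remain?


Grid: 2 x 2 boxes, i.e. 3 rows and 3 columns of dots.
Horizontal edges: (rows + 1) * cols = 3 * 2 = 6
Vertical edges: rows * (cols + 1) = 2 * 3 = 6
Total edges: 6 + 6 = 12
Edges drawn: 5
Remaining: 12 - 5 = 7

7


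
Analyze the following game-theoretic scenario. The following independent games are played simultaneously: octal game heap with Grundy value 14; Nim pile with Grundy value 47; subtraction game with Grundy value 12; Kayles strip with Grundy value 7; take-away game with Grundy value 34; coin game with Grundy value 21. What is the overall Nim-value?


By the Sprague-Grundy theorem, the Grundy value of a sum of games is the XOR of individual Grundy values.
octal game heap: Grundy value = 14. Running XOR: 0 XOR 14 = 14
Nim pile: Grundy value = 47. Running XOR: 14 XOR 47 = 33
subtraction game: Grundy value = 12. Running XOR: 33 XOR 12 = 45
Kayles strip: Grundy value = 7. Running XOR: 45 XOR 7 = 42
take-away game: Grundy value = 34. Running XOR: 42 XOR 34 = 8
coin game: Grundy value = 21. Running XOR: 8 XOR 21 = 29
The combined Grundy value is 29.

29


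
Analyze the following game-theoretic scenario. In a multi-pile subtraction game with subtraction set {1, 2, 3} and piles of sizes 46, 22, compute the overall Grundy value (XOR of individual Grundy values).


Subtraction set: {1, 2, 3}
For this subtraction set, G(n) = n mod 4 (period = max + 1 = 4).
Pile 1 (size 46): G(46) = 46 mod 4 = 2
Pile 2 (size 22): G(22) = 22 mod 4 = 2
Total Grundy value = XOR of all: 2 XOR 2 = 0

0


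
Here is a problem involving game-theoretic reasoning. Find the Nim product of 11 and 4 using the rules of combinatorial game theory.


Nim multiplication is bilinear over XOR: (u XOR v) * w = (u*w) XOR (v*w).
So we split each operand into its bit components and XOR the pairwise Nim products.
11 = 1 + 2 + 8 (as XOR of powers of 2).
4 = 4 (as XOR of powers of 2).
Using the standard Nim-product table on single bits:
  2*2 = 3,   2*4 = 8,   2*8 = 12,
  4*4 = 6,   4*8 = 11,  8*8 = 13,
and  1*x = x (identity), k*l = l*k (commutative).
Pairwise Nim products:
  1 * 4 = 4
  2 * 4 = 8
  8 * 4 = 11
XOR them: 4 XOR 8 XOR 11 = 7.
Result: 11 * 4 = 7 (in Nim).

7


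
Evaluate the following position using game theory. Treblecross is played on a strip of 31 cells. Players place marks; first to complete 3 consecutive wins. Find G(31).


Treblecross: place X on empty cells; 3-in-a-row wins.
Playing within two cells of an existing X lets the opponent win at once, so sensible play treats the cells i-2..i+2 around each X as dead. The player left with no safe cell loses, so this is a normal-play take-away game on strips of safe cells.
Placing X at cell i (0-indexed) of a strip of k safe cells leaves independent strips of sizes max(0, i-2) and max(0, k-i-3). Hence G(k) = mex{ G(max(0,i-2)) XOR G(max(0,k-i-3)) : 0 <= i < k }, with G(0) = 0.
G(1): splits (0,0):0^0=0 -> mex({0}) = 1
G(2): splits (0,0):0^0=0 -> mex({0}) = 1
G(3): splits (0,0):0^0=0 -> mex({0}) = 1
G(4): splits (0,1):0^1=1 (0,0):0^0=0 -> mex({0, 1}) = 2
G(5): splits (0,2):0^1=1 (0,1):0^1=1 (0,0):0^0=0 -> mex({0, 1}) = 2
G(6) = mex({1}) = 0
G(7) = mex({0, 1, 2}) = 3
G(8) = mex({0, 1, 2}) = 3
G(9) = mex({0, 2}) = 1
G(10) = mex({0, 2, 3}) = 1
G(11) = mex({0, 3}) = 1
G(12) = mex({1, 3}) = 0
G(13) = mex({0, 1, 2, 3}) = 4
G(14) = mex({0, 1, 2}) = 3
G(15) = mex({0, 1, 2}) = 3
G(16) = mex({0, 1, 2, 4}) = 3
G(17) = mex({0, 1, 3, 4}) = 2
G(18) = mex({0, 1, 3, 4}) = 2
G(19) = mex({0, 1, 3, 5}) = 2
G(20) = mex({0, 1, 2, 3, 5}) = 4
G(21) = mex({0, 1, 2, 3, 5}) = 4
G(22) = mex({1, 2, 6}) = 0
G(23) = mex({0, 1, 2, 3, 4, 6}) = 5
G(24) = mex({0, 1, 2, 3, 4}) = 5
G(25) = mex({0, 1, 3, 4, 7}) = 2
G(26) = mex({0, 1, 3, 4, 5, 7}) = 2
G(27) = mex({0, 1, 3, 5}) = 2
G(28) = mex({0, 1, 2, 5}) = 3
G(29) = mex({0, 1, 2, 4, 5, 6}) = 3
G(30) = mex({1, 2, 4, 6}) = 0
G(31) = mex({0, 1, 2, 3, 4, 6}) = 5
Therefore G(31) = 5.

5


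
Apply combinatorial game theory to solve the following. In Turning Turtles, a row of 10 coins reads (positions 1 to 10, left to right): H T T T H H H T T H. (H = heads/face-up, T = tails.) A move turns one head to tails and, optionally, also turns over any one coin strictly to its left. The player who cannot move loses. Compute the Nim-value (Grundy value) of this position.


Coins: H T T T H H H T T H
Key fact: a single head at position k behaves exactly like a Nim heap of size k (turning it to T and optionally flipping a coin at j < k corresponds to moving the heap from k to j, or to 0), and heads combine as a disjunctive sum (two heads at the same place would cancel, matching j XOR j = 0). So the Nim-value is the XOR of the 1-indexed positions of the heads.
Face-up positions (1-indexed): [1, 5, 6, 7, 10]
XOR 0 with 1: 0 XOR 1 = 1
XOR 1 with 5: 1 XOR 5 = 4
XOR 4 with 6: 4 XOR 6 = 2
XOR 2 with 7: 2 XOR 7 = 5
XOR 5 with 10: 5 XOR 10 = 15
Nim-value = 15

15


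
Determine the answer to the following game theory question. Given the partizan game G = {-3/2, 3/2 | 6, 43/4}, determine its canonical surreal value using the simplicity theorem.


Left options: {-3/2, 3/2}, max = 3/2
Right options: {6, 43/4}, min = 6
All options are numbers and max(Left) < min(Right), so by the simplicity theorem the value is the simplest (earliest-born) number strictly between 3/2 and 6.
Integers 2 through 5 all lie strictly between 3/2 and 6.
Among integers, the simplest (lowest birthday = smallest |n|; 0 is born on day 0, +-n on day n) is 2.
No non-integer in the interval can be simpler: if x is a non-integer in the interval, then floor(x) or ceil(x) also lies in the interval (the interval contains an integer), and both are proper prefixes of x's sign expansion, i.e. born earlier. So the game value is 2.
Game value = 2

2


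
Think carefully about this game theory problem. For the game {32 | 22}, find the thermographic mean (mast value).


Game = {32 | 22}, a switch {a | b} with numbers a > b.
Its thermograph has left wall a - t and right wall b + t, which meet at t = (a - b)/2, where both equal (a + b)/2. So the mast (mean value) is at (a + b)/2.
Mean = (32 + (22))/2 = 54/2 = 27

27


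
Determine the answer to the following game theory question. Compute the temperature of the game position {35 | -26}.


The game is {35 | -26}, a switch {a | b} with numbers a > b.
Cooling {a | b} by t gives {a - t | b + t}, which stops being hot when a - t = b + t, i.e. at t = (a - b)/2. So the temperature of a switch is (a - b)/2.
Temperature = (Left option - Right option) / 2
= (35 - (-26)) / 2
= 61 / 2
= 61/2

61/2


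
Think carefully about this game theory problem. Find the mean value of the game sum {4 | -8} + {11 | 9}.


G1 = {4 | -8}, G2 = {11 | 9}
Each is a switch {a | b} with numbers a > b; its mean value is (a + b)/2, and mean value is additive over game sums: m(G1 + G2) = m(G1) + m(G2).
Mean of G1 = (4 + (-8))/2 = -4/2 = -2
Mean of G2 = (11 + (9))/2 = 20/2 = 10
Mean of G1 + G2 = -2 + 10 = 8

8


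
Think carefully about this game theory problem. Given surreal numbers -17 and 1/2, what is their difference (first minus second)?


x = -17, y = 1/2
Converting to common denominator: 2
x = -34/2, y = 1/2
x - y = -17 - 1/2 = -35/2

-35/2


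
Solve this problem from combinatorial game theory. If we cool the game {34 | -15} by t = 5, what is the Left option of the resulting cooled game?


Original game: {34 | -15} (a switch {a | b} with a > b).
Cooling by t (for t below the temperature (a - b)/2 = 49/2) taxes each move by t: {a | b} cooled by t is {a - t | b + t}.
Cooling amount: t = 5
Cooled Left option: 34 - 5 = 29
Cooled Right option: -15 + 5 = -10
Cooled game: {29 | -10}
Left option = 29

29


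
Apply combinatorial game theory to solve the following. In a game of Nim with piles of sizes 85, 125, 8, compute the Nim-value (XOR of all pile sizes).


We need the XOR (exclusive or) of all pile sizes.
After XOR-ing pile 1 (size 85): 0 XOR 85 = 85
After XOR-ing pile 2 (size 125): 85 XOR 125 = 40
After XOR-ing pile 3 (size 8): 40 XOR 8 = 32
The Nim-value of this position is 32.

32


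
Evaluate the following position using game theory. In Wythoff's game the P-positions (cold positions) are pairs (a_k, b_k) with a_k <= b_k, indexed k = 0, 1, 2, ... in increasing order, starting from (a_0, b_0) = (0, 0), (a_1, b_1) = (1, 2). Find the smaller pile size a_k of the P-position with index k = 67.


By Wythoff's theorem, a_k = floor(k * phi) and b_k = floor(k * phi^2) = a_k + k, where phi = (1 + sqrt(5))/2 is the golden ratio.
phi = (1 + sqrt(5))/2 = 1.618034
k = 67
k * phi = 67 * 1.618034 = 108.408277
a_67 = floor(k * phi) = 108

108


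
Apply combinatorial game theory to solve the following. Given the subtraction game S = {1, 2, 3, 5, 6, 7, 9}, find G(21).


The subtraction set is S = {1, 2, 3, 5, 6, 7, 9}.
G(k) = mex{ G(k - s) : s in S, s <= k }. We compute iteratively: G(0) = 0.
G(1) = mex({0}) = 1
G(2) = mex({0, 1}) = 2
G(3) = mex({0, 1, 2}) = 3
G(4) = mex({1, 2, 3}) = 0
G(5) = mex({0, 2, 3}) = 1
G(6) = mex({0, 1, 3}) = 2
G(7) = mex({0, 1, 2}) = 3
G(8) = mex({1, 2, 3}) = 0
G(9) = mex({0, 2, 3}) = 1
G(10) = mex({0, 1, 3}) = 2
G(11) = mex({0, 1, 2}) = 3
G(12) = mex({1, 2, 3}) = 0
Observe that G(4)..G(12) = 0, 1, 2, 3, 0, 1, 2, 3, 0 repeats G(0)..G(8) = 0, 1, 2, 3, 0, 1, 2, 3, 0.
For k >= max(S) = 9, G(k) is determined by the previous 9 values G(k-9)..G(k-1); a window of 9 consecutive values has recurred shifted by 4, so by induction G(k + 4) = G(k) for all k >= 0: the sequence is periodic from the start with period 4.
One period: G(0..3) = 0, 1, 2, 3.
21 mod 4 = 1, so G(21) = G(1) = 1.

1


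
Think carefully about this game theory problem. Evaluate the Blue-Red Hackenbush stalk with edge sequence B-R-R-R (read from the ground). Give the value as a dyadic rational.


Edges (from ground): B-R-R-R
By Berlekamp's sign-expansion rule, a Blue-Red Hackenbush stalk has the value of the surreal number whose sign sequence is the edge sequence with B -> + and R -> -.
Sign sequence: +---
Trace the sign expansion in the surreal number tree, starting from 0:
Edge 1: B (sign +) -> bounds (0, +inf), value = 1
Edge 2: R (sign -) -> bounds (0, 1), value = 1/2
Edge 3: R (sign -) -> bounds (0, 1/2), value = 1/4
Edge 4: R (sign -) -> bounds (0, 1/4), value = 1/8
Game value = 1/8

1/8


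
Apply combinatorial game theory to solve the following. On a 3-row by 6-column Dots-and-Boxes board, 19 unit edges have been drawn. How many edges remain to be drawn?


Grid: 3 x 6 boxes, i.e. 4 rows and 7 columns of dots.
Horizontal edges: (rows + 1) * cols = 4 * 6 = 24
Vertical edges: rows * (cols + 1) = 3 * 7 = 21
Total edges: 24 + 21 = 45
Edges drawn: 19
Remaining: 45 - 19 = 26

26


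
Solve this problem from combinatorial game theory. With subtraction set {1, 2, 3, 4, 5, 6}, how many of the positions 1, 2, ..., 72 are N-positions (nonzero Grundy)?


Subtraction set S = {1, 2, 3, 4, 5, 6}, so G(n) = n mod 7.
G(n) = 0 when n is a multiple of 7.
Multiples of 7 in [1, 72]: 10
N-positions (nonzero Grundy) = 72 - 10 = 62

62


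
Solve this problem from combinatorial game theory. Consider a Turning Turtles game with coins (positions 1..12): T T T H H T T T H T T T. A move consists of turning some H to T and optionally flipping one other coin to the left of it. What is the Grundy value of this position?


Coins: T T T H H T T T H T T T
Key fact: a single head at position k behaves exactly like a Nim heap of size k (turning it to T and optionally flipping a coin at j < k corresponds to moving the heap from k to j, or to 0), and heads combine as a disjunctive sum (two heads at the same place would cancel, matching j XOR j = 0). So the Nim-value is the XOR of the 1-indexed positions of the heads.
Face-up positions (1-indexed): [4, 5, 9]
XOR 0 with 4: 0 XOR 4 = 4
XOR 4 with 5: 4 XOR 5 = 1
XOR 1 with 9: 1 XOR 9 = 8
Nim-value = 8

8


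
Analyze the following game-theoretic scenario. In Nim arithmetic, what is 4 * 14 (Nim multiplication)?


Nim multiplication is bilinear over XOR: (u XOR v) * w = (u*w) XOR (v*w).
So we split each operand into its bit components and XOR the pairwise Nim products.
4 = 4 (as XOR of powers of 2).
14 = 2 + 4 + 8 (as XOR of powers of 2).
Using the standard Nim-product table on single bits:
  2*2 = 3,   2*4 = 8,   2*8 = 12,
  4*4 = 6,   4*8 = 11,  8*8 = 13,
and  1*x = x (identity), k*l = l*k (commutative).
Pairwise Nim products:
  4 * 2 = 8
  4 * 4 = 6
  4 * 8 = 11
XOR them: 8 XOR 6 XOR 11 = 5.
Result: 4 * 14 = 5 (in Nim).

5


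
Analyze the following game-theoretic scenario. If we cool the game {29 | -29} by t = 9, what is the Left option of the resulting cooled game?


Original game: {29 | -29} (a switch {a | b} with a > b).
Cooling by t (for t below the temperature (a - b)/2 = 29) taxes each move by t: {a | b} cooled by t is {a - t | b + t}.
Cooling amount: t = 9
Cooled Left option: 29 - 9 = 20
Cooled Right option: -29 + 9 = -20
Cooled game: {20 | -20}
Left option = 20

20


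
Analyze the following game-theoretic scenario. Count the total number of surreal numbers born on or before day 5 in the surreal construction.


Day 0: {|} = 0 is born. Count = 1.
Day n: the number of surreal numbers born by day n is 2^(n+1) - 1.
By day 0: 2^1 - 1 = 1
By day 1: 2^2 - 1 = 3
By day 2: 2^3 - 1 = 7
By day 3: 2^4 - 1 = 15
By day 4: 2^5 - 1 = 31
By day 5: 2^6 - 1 = 63
By day 5: 63 surreal numbers.

63


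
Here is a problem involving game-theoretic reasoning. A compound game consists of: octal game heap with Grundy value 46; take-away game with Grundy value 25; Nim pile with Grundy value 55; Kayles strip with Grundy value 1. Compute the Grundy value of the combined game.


By the Sprague-Grundy theorem, the Grundy value of a sum of games is the XOR of individual Grundy values.
octal game heap: Grundy value = 46. Running XOR: 0 XOR 46 = 46
take-away game: Grundy value = 25. Running XOR: 46 XOR 25 = 55
Nim pile: Grundy value = 55. Running XOR: 55 XOR 55 = 0
Kayles strip: Grundy value = 1. Running XOR: 0 XOR 1 = 1
The combined Grundy value is 1.

1


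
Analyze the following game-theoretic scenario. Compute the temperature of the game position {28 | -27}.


The game is {28 | -27}, a switch {a | b} with numbers a > b.
Cooling {a | b} by t gives {a - t | b + t}, which stops being hot when a - t = b + t, i.e. at t = (a - b)/2. So the temperature of a switch is (a - b)/2.
Temperature = (Left option - Right option) / 2
= (28 - (-27)) / 2
= 55 / 2
= 55/2

55/2
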